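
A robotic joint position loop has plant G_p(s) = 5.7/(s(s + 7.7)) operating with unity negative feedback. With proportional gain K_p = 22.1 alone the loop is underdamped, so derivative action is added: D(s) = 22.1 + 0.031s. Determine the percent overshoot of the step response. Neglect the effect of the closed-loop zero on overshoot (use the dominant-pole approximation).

30.8%

Forward path: (22.1 + 0.031s)·5.7/(s(s+7.7)). The closed-loop characteristic equation is s² + (7.7 + 5.7·0.031)s + 5.7·22.1 = 0.
That is s² + 7.877s + 126 = 0, so ω_n = 11.22 rad/s and ζ = 7.877/(2·11.22) = 0.3509.
%OS = 100·exp(−πζ/√(1−ζ²)) = 30.8%.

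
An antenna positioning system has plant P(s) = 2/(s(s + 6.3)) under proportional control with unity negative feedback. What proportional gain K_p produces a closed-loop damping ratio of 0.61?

Closed-loop characteristic equation: s² + 6.3s + K_p·2 = 0.
So ω_n = √(2K_p) and 2ζω_n = 6.3, giving ζ = 6.3/(2√(2K_p)).
Setting ζ = 0.61: √(2K_p) = 6.3/(2·0.61) = 5.164, so K_p = 26.67/2 = 13.3.

K_p = 13.3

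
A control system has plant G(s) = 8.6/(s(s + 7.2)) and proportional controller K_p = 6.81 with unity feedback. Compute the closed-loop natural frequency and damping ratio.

1 + K_p·G(s) = 0 gives s² + 7.2s + 58.57 = 0.
So ω_n² = 58.57 ⇒ ω_n = 7.653 rad/s, and ζ = 7.2/(2ω_n) = 0.47.

ω_n = 7.65 rad/s, ζ = 0.47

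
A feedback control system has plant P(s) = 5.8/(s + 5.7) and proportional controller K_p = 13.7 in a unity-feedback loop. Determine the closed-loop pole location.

Closed-loop transfer function: T(s) = K_p·P(s)/(1 + K_p·P(s)) = 79.46/(s + 5.7 + 79.46) = 79.46/(s + 85.16).
The closed-loop pole is at s = −85.16.

s = -85.16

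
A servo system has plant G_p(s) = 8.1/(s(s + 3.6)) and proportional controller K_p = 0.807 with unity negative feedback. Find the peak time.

Closed-loop characteristic equation: s² + 3.6s + 6.537 = 0, so ω_n = 2.557 rad/s and ζ = 3.6/(2·2.557) = 0.704.
Damped frequency ω_d = ω_n√(1−ζ²) = 1.816 rad/s, so peak time T_p = π/ω_d = 1.73 s.

T_p = 1.73 s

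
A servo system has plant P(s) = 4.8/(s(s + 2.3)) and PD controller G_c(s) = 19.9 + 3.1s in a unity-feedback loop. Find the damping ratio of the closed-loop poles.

ζ = 0.879

Forward path: (19.9 + 3.1s)·4.8/(s(s+2.3)). The closed-loop characteristic equation is s² + (2.3 + 4.8·3.1)s + 4.8·19.9 = 0.
That is s² + 17.18s + 95.52 = 0, so ω_n = 9.773 rad/s and ζ = 17.18/(2·9.773) = 0.8789.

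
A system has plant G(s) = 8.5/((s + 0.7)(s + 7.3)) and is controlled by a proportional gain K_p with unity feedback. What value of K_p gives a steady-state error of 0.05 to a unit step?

K_p = 11.4

Steady-state error for a unit step on this type-0 loop is 1/(1 + K_p·G(0)).
G(0) = 1.663. Require 1/(1 + K_p·1.663) = 0.05, so 1 + 1.663·K_p = 20.
K_p = (20 − 1)/1.663 = 11.4.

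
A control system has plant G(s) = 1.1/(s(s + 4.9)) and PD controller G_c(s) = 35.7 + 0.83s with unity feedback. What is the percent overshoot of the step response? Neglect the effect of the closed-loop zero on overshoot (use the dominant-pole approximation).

Forward path: (35.7 + 0.83s)·1.1/(s(s+4.9)). The closed-loop characteristic equation is s² + (4.9 + 1.1·0.83)s + 1.1·35.7 = 0.
That is s² + 5.813s + 39.27 = 0, so ω_n = 6.267 rad/s and ζ = 5.813/(2·6.267) = 0.4638.
%OS = 100·exp(−πζ/√(1−ζ²)) = 19.3%.

19.3%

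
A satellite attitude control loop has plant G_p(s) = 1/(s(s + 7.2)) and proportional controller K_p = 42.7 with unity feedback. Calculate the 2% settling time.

From 1 + K_pG_p(s) = 0: s² + 7.2s + 42.7 = 0 ⇒ ω_n = 6.535, ζ = 0.5509.
2% settling time T_s ≈ 4/(ζω_n) = 4/3.6 = 1.11 s.

T_s ≈ 1.11 s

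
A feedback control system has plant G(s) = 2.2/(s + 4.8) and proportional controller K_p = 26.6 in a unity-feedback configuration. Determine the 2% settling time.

T_s ≈ 0.0632 s

Closed-loop transfer function: T(s) = K_p·G(s)/(1 + K_p·G(s)) = 58.52/(s + 4.8 + 58.52) = 58.52/(s + 63.32).
Time constant τ = 1/63.32 = 0.01579 s, so the 2% settling time is about 4τ = 0.0632 s.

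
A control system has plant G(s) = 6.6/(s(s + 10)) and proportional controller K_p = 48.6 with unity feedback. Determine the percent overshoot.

40.1%

The closed-loop denominator s² + 10s + 320.8 gives ω_n = √320.8 = 17.91 and ζ = 10/(2ω_n) = 0.2792.
%OS = 100·exp(−πζ/√(1−ζ²)) = 100·exp(−π·0.2792/√0.9221) = 40.1%.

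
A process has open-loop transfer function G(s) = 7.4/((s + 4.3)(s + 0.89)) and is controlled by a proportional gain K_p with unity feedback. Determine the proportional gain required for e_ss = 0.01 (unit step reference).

The loop is type 0, so e_ss(step) = 1/(1 + K_pos) with K_pos = K_p·G(0).
G(0) = 1.934. Require 1/(1 + K_p·1.934) = 0.01, so 1 + 1.934·K_p = 100.
K_p = (100 − 1)/1.934 = 51.2.

K_p = 51.2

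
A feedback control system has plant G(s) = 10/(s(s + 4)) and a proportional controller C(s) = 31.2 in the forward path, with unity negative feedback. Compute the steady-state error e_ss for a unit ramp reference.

The loop has one pole at the origin (type 1). Velocity error constant K_v = lim_{s→0} s·C(s)G(s) = 31.2·10/4 = 78.
Steady-state error to a unit ramp: e_ss = 1/K_v = 0.0128.

0.0128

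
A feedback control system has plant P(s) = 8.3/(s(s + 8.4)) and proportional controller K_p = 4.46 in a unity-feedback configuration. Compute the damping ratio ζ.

ζ = 0.69

With unity feedback the closed-loop characteristic equation is s² + 8.4s + 4.46·8.3 = s² + 8.4s + 37.02 = 0.
Matching s² + 2ζω_n s + ω_n²: ω_n = √37.02 = 6.084 rad/s and 2ζω_n = 8.4, so ζ = 8.4/(2·6.084) = 0.69.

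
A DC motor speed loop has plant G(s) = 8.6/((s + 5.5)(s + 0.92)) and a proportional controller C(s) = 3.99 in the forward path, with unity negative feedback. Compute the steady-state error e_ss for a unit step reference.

0.129

The loop is type 0. Static position error constant K_pos = C(0)·G(0) = 3.99·1.7 = 6.781.
Steady-state error to a unit step: e_ss = 1/(1+K_pos) = 1/7.781 = 0.129.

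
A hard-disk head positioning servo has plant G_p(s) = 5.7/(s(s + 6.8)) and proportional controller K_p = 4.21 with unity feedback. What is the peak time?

T_p = 0.891 s

Closed-loop characteristic equation: s² + 6.8s + 24 = 0, so ω_n = 4.899 rad/s and ζ = 6.8/(2·4.899) = 0.6941.
Damped frequency ω_d = ω_n√(1−ζ²) = 3.527 rad/s, so peak time T_p = π/ω_d = 0.891 s.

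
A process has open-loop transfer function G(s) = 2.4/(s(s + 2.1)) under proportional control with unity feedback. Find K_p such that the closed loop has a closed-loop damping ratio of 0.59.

K_p = 1.32

Closed-loop characteristic equation: s² + 2.1s + K_p·2.4 = 0.
So ω_n = √(2.4K_p) and 2ζω_n = 2.1, giving ζ = 2.1/(2√(2.4K_p)).
Setting ζ = 0.59: √(2.4K_p) = 2.1/(2·0.59) = 1.78, so K_p = 3.167/2.4 = 1.32.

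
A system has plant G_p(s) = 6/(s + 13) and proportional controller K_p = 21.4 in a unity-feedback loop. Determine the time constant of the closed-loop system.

τ = 0.00707 s

Closed-loop transfer function: T(s) = K_p·G_p(s)/(1 + K_p·G_p(s)) = 128.4/(s + 13 + 128.4) = 128.4/(s + 141.4).
Time constant τ = 1/141.4 = 0.00707 s.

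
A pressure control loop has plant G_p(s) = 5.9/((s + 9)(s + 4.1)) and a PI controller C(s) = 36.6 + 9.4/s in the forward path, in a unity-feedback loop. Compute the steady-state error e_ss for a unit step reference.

0

The open loop C(s)G_p(s) has a pole at the origin (type 1), so the static position error constant is infinite and e_ss = 1/(1+∞) = 0.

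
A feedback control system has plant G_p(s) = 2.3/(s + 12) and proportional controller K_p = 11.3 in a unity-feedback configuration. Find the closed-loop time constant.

τ = 0.0263 s

Closed-loop transfer function: T(s) = K_p·G_p(s)/(1 + K_p·G_p(s)) = 25.99/(s + 12 + 25.99) = 25.99/(s + 37.99).
Time constant τ = 1/37.99 = 0.0263 s.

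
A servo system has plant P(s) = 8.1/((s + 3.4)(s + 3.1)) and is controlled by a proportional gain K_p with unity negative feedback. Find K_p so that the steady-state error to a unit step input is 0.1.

The loop is type 0, so e_ss(step) = 1/(1 + K_pos) with K_pos = K_p·P(0).
P(0) = 0.7685. Require 1/(1 + K_p·0.7685) = 0.1, so 1 + 0.7685·K_p = 10.
K_p = (10 − 1)/0.7685 = 11.7.

K_p = 11.7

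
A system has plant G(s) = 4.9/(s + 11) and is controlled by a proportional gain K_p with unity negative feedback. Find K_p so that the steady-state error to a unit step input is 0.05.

Steady-state error for a unit step on this type-0 loop is 1/(1 + K_p·G(0)).
G(0) = 0.4455. Require 1/(1 + K_p·0.4455) = 0.05, so 1 + 0.4455·K_p = 20.
K_p = (20 − 1)/0.4455 = 42.7.

K_p = 42.7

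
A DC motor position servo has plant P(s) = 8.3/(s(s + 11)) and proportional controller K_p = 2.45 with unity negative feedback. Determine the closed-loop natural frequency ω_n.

ω_n = 4.51 rad/s

1 + K_p·P(s) = 0 gives s² + 11s + 20.34 = 0.
Matching s² + 2ζω_n s + ω_n²: ω_n = √20.34 = 4.509 rad/s and 2ζω_n = 11, so ζ = 11/(2·4.509) = 1.22.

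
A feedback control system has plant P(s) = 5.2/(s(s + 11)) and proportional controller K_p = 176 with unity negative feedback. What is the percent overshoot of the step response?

55.9%

The closed-loop denominator s² + 11s + 915.2 gives ω_n = √915.2 = 30.25 and ζ = 11/(2ω_n) = 0.1818.
%OS = 100·exp(−πζ/√(1−ζ²)) = 100·exp(−π·0.1818/√0.9669) = 55.9%.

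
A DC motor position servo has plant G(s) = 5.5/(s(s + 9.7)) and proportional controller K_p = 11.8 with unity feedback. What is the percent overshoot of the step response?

The closed-loop denominator s² + 9.7s + 64.9 gives ω_n = √64.9 = 8.056 and ζ = 9.7/(2ω_n) = 0.602.
%OS = 100·exp(−πζ/√(1−ζ²)) = 100·exp(−π·0.602/√0.6376) = 9.36%.

9.36%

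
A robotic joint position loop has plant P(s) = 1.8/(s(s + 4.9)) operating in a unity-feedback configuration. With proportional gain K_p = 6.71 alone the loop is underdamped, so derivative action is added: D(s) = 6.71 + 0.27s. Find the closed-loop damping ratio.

ζ = 0.775

Forward path: (6.71 + 0.27s)·1.8/(s(s+4.9)). The closed-loop characteristic equation is s² + (4.9 + 1.8·0.27)s + 1.8·6.71 = 0.
That is s² + 5.386s + 12.08 = 0, so ω_n = 3.475 rad/s and ζ = 5.386/(2·3.475) = 0.7749.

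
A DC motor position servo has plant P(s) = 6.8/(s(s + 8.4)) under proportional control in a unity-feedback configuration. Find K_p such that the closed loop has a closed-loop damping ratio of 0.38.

K_p = 18

Closed-loop characteristic equation: s² + 8.4s + K_p·6.8 = 0.
So ω_n = √(6.8K_p) and 2ζω_n = 8.4, giving ζ = 8.4/(2√(6.8K_p)).
Setting ζ = 0.38: √(6.8K_p) = 8.4/(2·0.38) = 11.05, so K_p = 122.2/6.8 = 18.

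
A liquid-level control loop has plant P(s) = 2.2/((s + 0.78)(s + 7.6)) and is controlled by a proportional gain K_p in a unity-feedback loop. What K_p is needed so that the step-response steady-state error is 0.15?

Steady-state error for a unit step on this type-0 loop is 1/(1 + K_p·P(0)).
P(0) = 0.3711. Require 1/(1 + K_p·0.3711) = 0.15, so 1 + 0.3711·K_p = 6.667.
K_p = (6.667 − 1)/0.3711 = 15.3.

K_p = 15.3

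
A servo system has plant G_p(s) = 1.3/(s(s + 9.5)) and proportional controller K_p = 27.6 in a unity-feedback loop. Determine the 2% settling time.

The closed-loop denominator s² + 9.5s + 35.88 gives ω_n = √35.88 = 5.99 and ζ = 9.5/(2ω_n) = 0.793.
2% settling time T_s ≈ 4/(ζω_n) = 4/4.75 = 0.842 s.

T_s ≈ 0.842 s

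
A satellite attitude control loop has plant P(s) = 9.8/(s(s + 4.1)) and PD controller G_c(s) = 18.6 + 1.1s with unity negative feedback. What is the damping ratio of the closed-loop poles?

ζ = 0.551

Forward path: (18.6 + 1.1s)·9.8/(s(s+4.1)). The closed-loop characteristic equation is s² + (4.1 + 9.8·1.1)s + 9.8·18.6 = 0.
That is s² + 14.88s + 182.3 = 0, so ω_n = 13.5 rad/s and ζ = 14.88/(2·13.5) = 0.5511.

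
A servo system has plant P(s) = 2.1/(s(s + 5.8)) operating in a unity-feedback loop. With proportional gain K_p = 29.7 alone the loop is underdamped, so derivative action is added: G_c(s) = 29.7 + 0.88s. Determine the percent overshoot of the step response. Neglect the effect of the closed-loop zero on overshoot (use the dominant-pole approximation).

17.6%

Forward path: (29.7 + 0.88s)·2.1/(s(s+5.8)). The closed-loop characteristic equation is s² + (5.8 + 2.1·0.88)s + 2.1·29.7 = 0.
That is s² + 7.648s + 62.37 = 0, so ω_n = 7.897 rad/s and ζ = 7.648/(2·7.897) = 0.4842.
%OS = 100·exp(−πζ/√(1−ζ²)) = 17.6%.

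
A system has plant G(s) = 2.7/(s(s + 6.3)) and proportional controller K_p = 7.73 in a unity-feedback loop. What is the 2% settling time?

The closed-loop denominator s² + 6.3s + 20.87 gives ω_n = √20.87 = 4.568 and ζ = 6.3/(2ω_n) = 0.6895.
2% settling time T_s ≈ 4/(ζω_n) = 4/3.15 = 1.27 s.

T_s ≈ 1.27 s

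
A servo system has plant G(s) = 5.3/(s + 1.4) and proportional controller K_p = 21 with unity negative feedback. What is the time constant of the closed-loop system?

τ = 0.00887 s

Closed-loop transfer function: T(s) = K_p·G(s)/(1 + K_p·G(s)) = 111.3/(s + 1.4 + 111.3) = 111.3/(s + 112.7).
Time constant τ = 1/112.7 = 0.00887 s.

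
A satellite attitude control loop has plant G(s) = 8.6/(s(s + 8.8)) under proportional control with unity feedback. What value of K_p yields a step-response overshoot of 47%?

From %OS = 100·exp(−πζ/√(1−ζ²)) = 47%, ζ = −ln(0.47)/√(π²+ln²(0.47)) = 0.2337.
Characteristic equation s² + 8.8s + 8.6K_p = 0 gives ζ = 8.8/(2√(8.6K_p)).
Setting ζ = 0.2337: √(8.6K_p) = 8.8/(2·0.2337) = 18.83, so K_p = 354.5/8.6 = 41.2.

K_p = 41.2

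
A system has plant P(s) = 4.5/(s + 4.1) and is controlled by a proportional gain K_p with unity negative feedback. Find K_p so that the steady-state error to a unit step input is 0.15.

K_p = 5.16

For a type-0 loop with proportional control, e_ss = 1/(1 + K_p·P(0)).
P(0) = 1.098. Require 1/(1 + K_p·1.098) = 0.15, so 1 + 1.098·K_p = 6.667.
K_p = (6.667 − 1)/1.098 = 5.16.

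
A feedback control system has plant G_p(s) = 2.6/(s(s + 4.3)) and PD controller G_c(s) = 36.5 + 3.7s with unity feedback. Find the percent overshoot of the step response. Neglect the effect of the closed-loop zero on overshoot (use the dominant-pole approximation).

Forward path: (36.5 + 3.7s)·2.6/(s(s+4.3)). The closed-loop characteristic equation is s² + (4.3 + 2.6·3.7)s + 2.6·36.5 = 0.
That is s² + 13.92s + 94.9 = 0, so ω_n = 9.742 rad/s and ζ = 13.92/(2·9.742) = 0.7145.
%OS = 100·exp(−πζ/√(1−ζ²)) = 4.04%.

4.04%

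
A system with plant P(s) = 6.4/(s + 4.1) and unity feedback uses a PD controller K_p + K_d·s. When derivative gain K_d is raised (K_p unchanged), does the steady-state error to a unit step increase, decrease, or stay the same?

K_d affects only the transient (the s-coefficient); the DC loop gain, and hence e_ss, depends only on K_p.

unchanged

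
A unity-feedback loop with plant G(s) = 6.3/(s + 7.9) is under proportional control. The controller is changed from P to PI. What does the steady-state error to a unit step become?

Adding integral action puts a pole at s = 0 in the forward path, raising the system type to 1; a type-1 loop has zero steady-state error to a step.

0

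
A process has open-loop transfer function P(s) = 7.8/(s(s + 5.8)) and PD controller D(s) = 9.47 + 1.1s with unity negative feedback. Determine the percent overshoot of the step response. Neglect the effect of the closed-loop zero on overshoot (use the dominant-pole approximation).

Forward path: (9.47 + 1.1s)·7.8/(s(s+5.8)). The closed-loop characteristic equation is s² + (5.8 + 7.8·1.1)s + 7.8·9.47 = 0.
That is s² + 14.38s + 73.87 = 0, so ω_n = 8.595 rad/s and ζ = 14.38/(2·8.595) = 0.8366.
%OS = 100·exp(−πζ/√(1−ζ²)) = 0.825%.

0.825%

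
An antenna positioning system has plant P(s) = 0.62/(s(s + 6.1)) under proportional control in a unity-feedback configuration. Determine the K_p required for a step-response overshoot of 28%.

From %OS = 100·exp(−πζ/√(1−ζ²)) = 28%, ζ = −ln(0.28)/√(π²+ln²(0.28)) = 0.3755.
Characteristic equation s² + 6.1s + 0.62K_p = 0 gives ζ = 6.1/(2√(0.62K_p)).
Setting ζ = 0.3755: √(0.62K_p) = 6.1/(2·0.3755) = 8.122, so K_p = 65.96/0.62 = 106.

K_p = 106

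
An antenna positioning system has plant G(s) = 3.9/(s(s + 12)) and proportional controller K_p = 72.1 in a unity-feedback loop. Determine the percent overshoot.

30%

From 1 + K_pG(s) = 0: s² + 12s + 281.2 = 0 ⇒ ω_n = 16.77, ζ = 0.3578.
%OS = 100·exp(−πζ/√(1−ζ²)) = 100·exp(−π·0.3578/√0.872) = 30%.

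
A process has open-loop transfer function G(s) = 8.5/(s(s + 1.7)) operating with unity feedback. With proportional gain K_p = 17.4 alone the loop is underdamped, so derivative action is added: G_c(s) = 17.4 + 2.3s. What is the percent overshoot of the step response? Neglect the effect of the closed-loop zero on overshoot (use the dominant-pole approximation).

Forward path: (17.4 + 2.3s)·8.5/(s(s+1.7)). The closed-loop characteristic equation is s² + (1.7 + 8.5·2.3)s + 8.5·17.4 = 0.
That is s² + 21.25s + 147.9 = 0, so ω_n = 12.16 rad/s and ζ = 21.25/(2·12.16) = 0.8737.
%OS = 100·exp(−πζ/√(1−ζ²)) = 0.355%.

0.355%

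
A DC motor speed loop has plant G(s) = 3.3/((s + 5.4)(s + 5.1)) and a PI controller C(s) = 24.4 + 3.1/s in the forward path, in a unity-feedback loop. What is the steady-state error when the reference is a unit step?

0

The open loop C(s)G(s) has a pole at the origin (type 1), so the static position error constant is infinite and e_ss = 1/(1+∞) = 0.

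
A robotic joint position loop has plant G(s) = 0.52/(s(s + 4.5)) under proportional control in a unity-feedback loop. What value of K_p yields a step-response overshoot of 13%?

K_p = 32.8

From %OS = 100·exp(−πζ/√(1−ζ²)) = 13%, ζ = −ln(0.13)/√(π²+ln²(0.13)) = 0.5446.
Characteristic equation s² + 4.5s + 0.52K_p = 0 gives ζ = 4.5/(2√(0.52K_p)).
Setting ζ = 0.5446: √(0.52K_p) = 4.5/(2·0.5446) = 4.131, so K_p = 17.07/0.52 = 32.8.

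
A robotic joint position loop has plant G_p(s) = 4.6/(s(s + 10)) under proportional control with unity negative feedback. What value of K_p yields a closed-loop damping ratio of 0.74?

Closed-loop characteristic equation: s² + 10s + K_p·4.6 = 0.
So ω_n = √(4.6K_p) and 2ζω_n = 10, giving ζ = 10/(2√(4.6K_p)).
Setting ζ = 0.74: √(4.6K_p) = 10/(2·0.74) = 6.757, so K_p = 45.65/4.6 = 9.92.

K_p = 9.92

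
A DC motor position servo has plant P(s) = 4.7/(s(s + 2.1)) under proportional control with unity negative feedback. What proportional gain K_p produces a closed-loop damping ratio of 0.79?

Closed-loop characteristic equation: s² + 2.1s + K_p·4.7 = 0.
So ω_n = √(4.7K_p) and 2ζω_n = 2.1, giving ζ = 2.1/(2√(4.7K_p)).
Setting ζ = 0.79: √(4.7K_p) = 2.1/(2·0.79) = 1.329, so K_p = 1.767/4.7 = 0.376.

K_p = 0.376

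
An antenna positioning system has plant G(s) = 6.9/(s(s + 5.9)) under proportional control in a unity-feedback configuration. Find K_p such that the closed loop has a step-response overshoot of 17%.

From %OS = 100·exp(−πζ/√(1−ζ²)) = 17%, ζ = −ln(0.17)/√(π²+ln²(0.17)) = 0.4913.
Characteristic equation s² + 5.9s + 6.9K_p = 0 gives ζ = 5.9/(2√(6.9K_p)).
Setting ζ = 0.4913: √(6.9K_p) = 5.9/(2·0.4913) = 6.005, so K_p = 36.06/6.9 = 5.23.

K_p = 5.23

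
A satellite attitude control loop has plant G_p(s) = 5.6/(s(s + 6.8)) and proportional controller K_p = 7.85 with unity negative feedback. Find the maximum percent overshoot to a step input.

15.3%

From 1 + K_pG_p(s) = 0: s² + 6.8s + 43.96 = 0 ⇒ ω_n = 6.63, ζ = 0.5128.
%OS = 100·exp(−πζ/√(1−ζ²)) = 100·exp(−π·0.5128/√0.737) = 15.3%.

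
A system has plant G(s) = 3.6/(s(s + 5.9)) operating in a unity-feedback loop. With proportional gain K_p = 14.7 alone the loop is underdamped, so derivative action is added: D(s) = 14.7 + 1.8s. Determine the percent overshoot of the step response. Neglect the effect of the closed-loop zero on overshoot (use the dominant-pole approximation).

Forward path: (14.7 + 1.8s)·3.6/(s(s+5.9)). The closed-loop characteristic equation is s² + (5.9 + 3.6·1.8)s + 3.6·14.7 = 0.
That is s² + 12.38s + 52.92 = 0, so ω_n = 7.275 rad/s and ζ = 12.38/(2·7.275) = 0.8509.
%OS = 100·exp(−πζ/√(1−ζ²)) = 0.617%.

0.617%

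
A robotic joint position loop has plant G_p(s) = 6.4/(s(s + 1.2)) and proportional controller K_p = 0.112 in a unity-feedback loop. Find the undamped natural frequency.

ω_n = 0.847 rad/s

1 + K_p·G_p(s) = 0 gives s² + 1.2s + 0.7168 = 0.
So ω_n² = 0.7168 ⇒ ω_n = 0.8466 rad/s, and ζ = 1.2/(2ω_n) = 0.709.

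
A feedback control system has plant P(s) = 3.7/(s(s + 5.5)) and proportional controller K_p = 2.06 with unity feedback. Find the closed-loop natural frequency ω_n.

ω_n = 2.76 rad/s

1 + K_p·P(s) = 0 gives s² + 5.5s + 7.622 = 0.
So ω_n² = 7.622 ⇒ ω_n = 2.761 rad/s, and ζ = 5.5/(2ω_n) = 0.996.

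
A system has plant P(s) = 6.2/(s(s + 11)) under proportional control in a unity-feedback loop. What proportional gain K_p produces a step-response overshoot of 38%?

K_p = 56.3

From %OS = 100·exp(−πζ/√(1−ζ²)) = 38%, ζ = −ln(0.38)/√(π²+ln²(0.38)) = 0.2943.
Characteristic equation s² + 11s + 6.2K_p = 0 gives ζ = 11/(2√(6.2K_p)).
Setting ζ = 0.2943: √(6.2K_p) = 11/(2·0.2943) = 18.69, so K_p = 349.1/6.2 = 56.3.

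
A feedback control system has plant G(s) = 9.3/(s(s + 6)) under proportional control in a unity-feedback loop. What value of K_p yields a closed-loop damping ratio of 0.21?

Closed-loop characteristic equation: s² + 6s + K_p·9.3 = 0.
So ω_n = √(9.3K_p) and 2ζω_n = 6, giving ζ = 6/(2√(9.3K_p)).
Setting ζ = 0.21: √(9.3K_p) = 6/(2·0.21) = 14.29, so K_p = 204.1/9.3 = 21.9.

K_p = 21.9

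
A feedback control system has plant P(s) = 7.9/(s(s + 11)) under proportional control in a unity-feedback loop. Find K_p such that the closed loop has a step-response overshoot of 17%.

From %OS = 100·exp(−πζ/√(1−ζ²)) = 17%, ζ = −ln(0.17)/√(π²+ln²(0.17)) = 0.4913.
Characteristic equation s² + 11s + 7.9K_p = 0 gives ζ = 11/(2√(7.9K_p)).
Setting ζ = 0.4913: √(7.9K_p) = 11/(2·0.4913) = 11.2, so K_p = 125.3/7.9 = 15.9.

K_p = 15.9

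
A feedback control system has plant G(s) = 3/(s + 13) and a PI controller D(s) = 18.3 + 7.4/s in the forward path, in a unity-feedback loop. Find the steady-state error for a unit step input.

The open loop D(s)G(s) has a pole at the origin (type 1), so the static position error constant is infinite and e_ss = 1/(1+∞) = 0.

0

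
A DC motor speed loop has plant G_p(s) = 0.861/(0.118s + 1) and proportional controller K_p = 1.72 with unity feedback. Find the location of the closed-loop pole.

Closed loop: T(s) = K_p·G_p/(1+K_p·G_p) = 1.481/(0.118s + 1 + 1.481), with pole at s = −(1 + 1.481)/0.118 = −21.02.

s = -21.02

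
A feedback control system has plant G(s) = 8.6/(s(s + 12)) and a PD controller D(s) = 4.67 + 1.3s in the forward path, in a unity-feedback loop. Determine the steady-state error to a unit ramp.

The loop has one pole at the origin (type 1). Velocity error constant K_v = lim_{s→0} s·D(s)G(s) = 4.67·8.6/12 = 3.347.
Steady-state error to a unit ramp: e_ss = 1/K_v = 0.299.

0.299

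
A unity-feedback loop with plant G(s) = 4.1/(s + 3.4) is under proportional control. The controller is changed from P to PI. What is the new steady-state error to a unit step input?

0

The integrator makes K_pos = lim_{s→0} C(s)G(s) infinite, so e_ss = 1/(1+K_pos) = 0.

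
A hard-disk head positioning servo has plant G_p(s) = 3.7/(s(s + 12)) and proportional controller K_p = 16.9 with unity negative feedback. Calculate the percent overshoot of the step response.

The closed-loop denominator s² + 12s + 62.53 gives ω_n = √62.53 = 7.908 and ζ = 12/(2ω_n) = 0.7588.
%OS = 100·exp(−πζ/√(1−ζ²)) = 100·exp(−π·0.7588/√0.4243) = 2.57%.

2.57%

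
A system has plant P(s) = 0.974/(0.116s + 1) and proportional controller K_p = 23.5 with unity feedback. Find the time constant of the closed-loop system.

Closed loop: T(s) = K_p·P/(1+K_p·P) = 22.89/(0.116s + 1 + 22.89), with pole at s = −(1 + 22.89)/0.116 = −205.9.
Closed-loop time constant τ = 1/205.9 = 0.00486 s.

τ = 0.00486 s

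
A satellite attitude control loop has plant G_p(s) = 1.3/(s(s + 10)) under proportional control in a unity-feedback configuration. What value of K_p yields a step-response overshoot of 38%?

From %OS = 100·exp(−πζ/√(1−ζ²)) = 38%, ζ = −ln(0.38)/√(π²+ln²(0.38)) = 0.2943.
Characteristic equation s² + 10s + 1.3K_p = 0 gives ζ = 10/(2√(1.3K_p)).
Setting ζ = 0.2943: √(1.3K_p) = 10/(2·0.2943) = 16.99, so K_p = 288.5/1.3 = 222.

K_p = 222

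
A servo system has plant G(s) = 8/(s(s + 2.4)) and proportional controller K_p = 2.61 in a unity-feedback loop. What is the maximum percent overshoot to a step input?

From 1 + K_pG(s) = 0: s² + 2.4s + 20.88 = 0 ⇒ ω_n = 4.569, ζ = 0.2626.
%OS = 100·exp(−πζ/√(1−ζ²)) = 100·exp(−π·0.2626/√0.931) = 42.5%.

42.5%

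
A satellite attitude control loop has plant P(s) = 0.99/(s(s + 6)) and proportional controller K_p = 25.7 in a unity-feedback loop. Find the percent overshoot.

Closed-loop characteristic equation: s² + 6s + 25.44 = 0, so ω_n = 5.044 rad/s and ζ = 6/(2·5.044) = 0.5948.
%OS = 100·exp(−πζ/√(1−ζ²)) = 100·exp(−π·0.5948/√0.6463) = 9.79%.

9.79%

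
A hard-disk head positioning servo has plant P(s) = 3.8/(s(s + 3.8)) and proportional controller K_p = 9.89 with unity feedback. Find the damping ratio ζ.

1 + K_p·P(s) = 0 gives s² + 3.8s + 37.58 = 0.
Matching s² + 2ζω_n s + ω_n²: ω_n = √37.58 = 6.13 rad/s and 2ζω_n = 3.8, so ζ = 3.8/(2·6.13) = 0.31.

ζ = 0.31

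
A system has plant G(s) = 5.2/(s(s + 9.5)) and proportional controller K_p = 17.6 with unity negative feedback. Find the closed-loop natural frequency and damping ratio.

With unity feedback the closed-loop characteristic equation is s² + 9.5s + 17.6·5.2 = s² + 9.5s + 91.52 = 0.
Matching s² + 2ζω_n s + ω_n²: ω_n = √91.52 = 9.567 rad/s and 2ζω_n = 9.5, so ζ = 9.5/(2·9.567) = 0.497.

ω_n = 9.57 rad/s, ζ = 0.497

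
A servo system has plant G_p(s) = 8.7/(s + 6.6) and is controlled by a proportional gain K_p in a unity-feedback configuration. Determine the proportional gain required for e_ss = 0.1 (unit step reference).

K_p = 6.83

For a type-0 loop with proportional control, e_ss = 1/(1 + K_p·G_p(0)).
G_p(0) = 1.318. Require 1/(1 + K_p·1.318) = 0.1, so 1 + 1.318·K_p = 10.
K_p = (10 − 1)/1.318 = 6.83.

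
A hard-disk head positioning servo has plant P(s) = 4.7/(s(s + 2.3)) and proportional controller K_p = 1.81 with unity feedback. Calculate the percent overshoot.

Closed-loop characteristic equation: s² + 2.3s + 8.507 = 0, so ω_n = 2.917 rad/s and ζ = 2.3/(2·2.917) = 0.3943.
%OS = 100·exp(−πζ/√(1−ζ²)) = 100·exp(−π·0.3943/√0.8445) = 26%.

26%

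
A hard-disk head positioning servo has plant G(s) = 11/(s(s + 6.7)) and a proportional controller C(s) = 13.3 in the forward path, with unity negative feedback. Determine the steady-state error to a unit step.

0

The open loop C(s)G(s) has a pole at the origin (type 1), so the static position error constant is infinite and e_ss = 1/(1+∞) = 0.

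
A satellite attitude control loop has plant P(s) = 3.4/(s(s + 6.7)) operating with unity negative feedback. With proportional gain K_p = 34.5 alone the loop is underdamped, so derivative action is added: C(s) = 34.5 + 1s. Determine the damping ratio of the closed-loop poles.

Forward path: (34.5 + 1s)·3.4/(s(s+6.7)). The closed-loop characteristic equation is s² + (6.7 + 3.4·1)s + 3.4·34.5 = 0.
That is s² + 10.1s + 117.3 = 0, so ω_n = 10.83 rad/s and ζ = 10.1/(2·10.83) = 0.4663.

ζ = 0.466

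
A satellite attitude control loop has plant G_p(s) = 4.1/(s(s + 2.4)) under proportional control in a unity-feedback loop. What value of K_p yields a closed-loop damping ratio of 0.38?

K_p = 2.43

Closed-loop characteristic equation: s² + 2.4s + K_p·4.1 = 0.
So ω_n = √(4.1K_p) and 2ζω_n = 2.4, giving ζ = 2.4/(2√(4.1K_p)).
Setting ζ = 0.38: √(4.1K_p) = 2.4/(2·0.38) = 3.158, so K_p = 9.972/4.1 = 2.43.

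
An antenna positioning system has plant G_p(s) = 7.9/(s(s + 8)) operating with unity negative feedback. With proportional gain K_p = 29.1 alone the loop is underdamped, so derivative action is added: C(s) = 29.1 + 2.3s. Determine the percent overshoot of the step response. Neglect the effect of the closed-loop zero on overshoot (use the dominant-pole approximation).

0.467%

Forward path: (29.1 + 2.3s)·7.9/(s(s+8)). The closed-loop characteristic equation is s² + (8 + 7.9·2.3)s + 7.9·29.1 = 0.
That is s² + 26.17s + 229.9 = 0, so ω_n = 15.16 rad/s and ζ = 26.17/(2·15.16) = 0.863.
%OS = 100·exp(−πζ/√(1−ζ²)) = 0.467%.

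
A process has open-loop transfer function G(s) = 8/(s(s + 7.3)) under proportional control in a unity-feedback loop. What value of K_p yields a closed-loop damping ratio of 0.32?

K_p = 16.3

Closed-loop characteristic equation: s² + 7.3s + K_p·8 = 0.
So ω_n = √(8K_p) and 2ζω_n = 7.3, giving ζ = 7.3/(2√(8K_p)).
Setting ζ = 0.32: √(8K_p) = 7.3/(2·0.32) = 11.41, so K_p = 130.1/8 = 16.3.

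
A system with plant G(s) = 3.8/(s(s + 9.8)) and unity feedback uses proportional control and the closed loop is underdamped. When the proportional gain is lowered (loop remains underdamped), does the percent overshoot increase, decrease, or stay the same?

decrease

ζ = 9.8/(2√(3.8K_p)) rises as K_p falls; higher damping means less overshoot.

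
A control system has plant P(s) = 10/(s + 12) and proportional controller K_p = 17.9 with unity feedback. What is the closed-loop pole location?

Closed-loop transfer function: T(s) = K_p·P(s)/(1 + K_p·P(s)) = 179/(s + 12 + 179) = 179/(s + 191).
The closed-loop pole is at s = −191.

s = -191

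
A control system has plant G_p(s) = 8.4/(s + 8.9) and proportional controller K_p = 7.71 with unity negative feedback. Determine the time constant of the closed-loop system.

τ = 0.0136 s

Closed-loop transfer function: T(s) = K_p·G_p(s)/(1 + K_p·G_p(s)) = 64.76/(s + 8.9 + 64.76) = 64.76/(s + 73.66).
Time constant τ = 1/73.66 = 0.0136 s.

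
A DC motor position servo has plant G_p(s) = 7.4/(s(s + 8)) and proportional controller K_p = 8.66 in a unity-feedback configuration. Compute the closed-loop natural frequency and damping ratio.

ω_n = 8.01 rad/s, ζ = 0.5

With unity feedback the closed-loop characteristic equation is s² + 8s + 8.66·7.4 = s² + 8s + 64.08 = 0.
So ω_n² = 64.08 ⇒ ω_n = 8.005 rad/s, and ζ = 8/(2ω_n) = 0.5.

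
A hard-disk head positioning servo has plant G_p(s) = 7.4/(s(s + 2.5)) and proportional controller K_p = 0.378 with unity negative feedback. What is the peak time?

Closed-loop characteristic equation: s² + 2.5s + 2.797 = 0, so ω_n = 1.672 rad/s and ζ = 2.5/(2·1.672) = 0.7474.
Damped frequency ω_d = ω_n√(1−ζ²) = 1.111 rad/s, so peak time T_p = π/ω_d = 2.83 s.

T_p = 2.83 s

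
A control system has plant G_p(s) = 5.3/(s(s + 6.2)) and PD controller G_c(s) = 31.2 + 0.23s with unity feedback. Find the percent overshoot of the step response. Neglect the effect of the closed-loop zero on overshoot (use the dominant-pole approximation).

Forward path: (31.2 + 0.23s)·5.3/(s(s+6.2)). The closed-loop characteristic equation is s² + (6.2 + 5.3·0.23)s + 5.3·31.2 = 0.
That is s² + 7.419s + 165.4 = 0, so ω_n = 12.86 rad/s and ζ = 7.419/(2·12.86) = 0.2885.
%OS = 100·exp(−πζ/√(1−ζ²)) = 38.8%.

38.8%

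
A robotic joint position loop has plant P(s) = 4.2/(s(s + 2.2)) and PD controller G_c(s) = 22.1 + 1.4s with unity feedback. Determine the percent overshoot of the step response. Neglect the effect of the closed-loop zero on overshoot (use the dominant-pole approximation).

23.4%

Forward path: (22.1 + 1.4s)·4.2/(s(s+2.2)). The closed-loop characteristic equation is s² + (2.2 + 4.2·1.4)s + 4.2·22.1 = 0.
That is s² + 8.08s + 92.82 = 0, so ω_n = 9.634 rad/s and ζ = 8.08/(2·9.634) = 0.4193.
%OS = 100·exp(−πζ/√(1−ζ²)) = 23.4%.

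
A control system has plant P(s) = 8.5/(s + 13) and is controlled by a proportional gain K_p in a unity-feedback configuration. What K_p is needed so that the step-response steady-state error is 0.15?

K_p = 8.67

Steady-state error for a unit step on this type-0 loop is 1/(1 + K_p·P(0)).
P(0) = 0.6538. Require 1/(1 + K_p·0.6538) = 0.15, so 1 + 0.6538·K_p = 6.667.
K_p = (6.667 − 1)/0.6538 = 8.67.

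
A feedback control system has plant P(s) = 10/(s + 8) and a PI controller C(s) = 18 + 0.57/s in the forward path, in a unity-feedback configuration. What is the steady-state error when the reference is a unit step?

The open loop C(s)P(s) has a pole at the origin (type 1), so the static position error constant is infinite and e_ss = 1/(1+∞) = 0.

0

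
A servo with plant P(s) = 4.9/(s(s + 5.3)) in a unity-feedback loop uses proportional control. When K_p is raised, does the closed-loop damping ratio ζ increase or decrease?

ζ = 5.3/(2√(4.9K_p)); increasing K_p raises the denominator, so ζ falls.

decrease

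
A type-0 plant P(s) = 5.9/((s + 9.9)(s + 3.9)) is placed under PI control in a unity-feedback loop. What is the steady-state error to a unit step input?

0

The PI controller's integrator makes the forward path type 1, so e_ss to a step is zero.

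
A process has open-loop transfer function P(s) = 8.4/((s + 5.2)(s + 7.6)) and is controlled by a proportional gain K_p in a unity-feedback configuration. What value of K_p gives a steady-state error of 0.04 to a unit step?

Steady-state error for a unit step on this type-0 loop is 1/(1 + K_p·P(0)).
P(0) = 0.2126. Require 1/(1 + K_p·0.2126) = 0.04, so 1 + 0.2126·K_p = 25.
K_p = (25 − 1)/0.2126 = 113.

K_p = 113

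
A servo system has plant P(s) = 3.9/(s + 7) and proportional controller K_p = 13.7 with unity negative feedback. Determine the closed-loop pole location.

Closed-loop transfer function: T(s) = K_p·P(s)/(1 + K_p·P(s)) = 53.43/(s + 7 + 53.43) = 53.43/(s + 60.43).
The closed-loop pole is at s = −60.43.

s = -60.43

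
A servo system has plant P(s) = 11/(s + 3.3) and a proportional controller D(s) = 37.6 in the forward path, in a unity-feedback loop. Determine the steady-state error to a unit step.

0.00792

The loop is type 0. Static position error constant K_pos = D(0)·P(0) = 37.6·3.333 = 125.3.
Steady-state error to a unit step: e_ss = 1/(1+K_pos) = 1/126.3 = 0.00792.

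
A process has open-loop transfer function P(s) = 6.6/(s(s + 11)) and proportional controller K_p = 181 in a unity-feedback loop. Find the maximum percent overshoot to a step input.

60.3%

Closed-loop characteristic equation: s² + 11s + 1195 = 0, so ω_n = 34.56 rad/s and ζ = 11/(2·34.56) = 0.1591.
%OS = 100·exp(−πζ/√(1−ζ²)) = 100·exp(−π·0.1591/√0.9747) = 60.3%.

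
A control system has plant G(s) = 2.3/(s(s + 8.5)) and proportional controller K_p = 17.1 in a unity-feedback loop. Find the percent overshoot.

The closed-loop denominator s² + 8.5s + 39.33 gives ω_n = √39.33 = 6.271 and ζ = 8.5/(2ω_n) = 0.6777.
%OS = 100·exp(−πζ/√(1−ζ²)) = 100·exp(−π·0.6777/√0.5407) = 5.53%.

5.53%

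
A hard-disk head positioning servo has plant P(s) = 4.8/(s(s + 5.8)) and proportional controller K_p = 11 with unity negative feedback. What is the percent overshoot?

25.5%

The closed-loop denominator s² + 5.8s + 52.8 gives ω_n = √52.8 = 7.266 and ζ = 5.8/(2ω_n) = 0.3991.
%OS = 100·exp(−πζ/√(1−ζ²)) = 100·exp(−π·0.3991/√0.8407) = 25.5%.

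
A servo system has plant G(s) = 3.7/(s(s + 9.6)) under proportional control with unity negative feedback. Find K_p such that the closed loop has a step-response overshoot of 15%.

From %OS = 100·exp(−πζ/√(1−ζ²)) = 15%, ζ = −ln(0.15)/√(π²+ln²(0.15)) = 0.5169.
Characteristic equation s² + 9.6s + 3.7K_p = 0 gives ζ = 9.6/(2√(3.7K_p)).
Setting ζ = 0.5169: √(3.7K_p) = 9.6/(2·0.5169) = 9.286, so K_p = 86.22/3.7 = 23.3.

K_p = 23.3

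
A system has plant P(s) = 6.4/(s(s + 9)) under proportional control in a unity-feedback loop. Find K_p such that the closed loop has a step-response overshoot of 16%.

From %OS = 100·exp(−πζ/√(1−ζ²)) = 16%, ζ = −ln(0.16)/√(π²+ln²(0.16)) = 0.5039.
Characteristic equation s² + 9s + 6.4K_p = 0 gives ζ = 9/(2√(6.4K_p)).
Setting ζ = 0.5039: √(6.4K_p) = 9/(2·0.5039) = 8.931, so K_p = 79.76/6.4 = 12.5.

K_p = 12.5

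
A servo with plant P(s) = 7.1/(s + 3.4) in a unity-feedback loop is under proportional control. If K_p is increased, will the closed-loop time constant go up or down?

decrease

The closed-loop bandwidth 3.4+K_p·7.1 grows with K_p, so τ shrinks.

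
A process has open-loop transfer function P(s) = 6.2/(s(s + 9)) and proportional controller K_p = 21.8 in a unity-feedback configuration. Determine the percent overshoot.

26.7%

The closed-loop denominator s² + 9s + 135.2 gives ω_n = √135.2 = 11.63 and ζ = 9/(2ω_n) = 0.3871.
%OS = 100·exp(−πζ/√(1−ζ²)) = 100·exp(−π·0.3871/√0.8502) = 26.7%.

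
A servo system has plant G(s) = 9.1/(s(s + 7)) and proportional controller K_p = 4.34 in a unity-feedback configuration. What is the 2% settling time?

T_s ≈ 1.14 s

Closed-loop characteristic equation: s² + 7s + 39.49 = 0, so ω_n = 6.284 rad/s and ζ = 7/(2·6.284) = 0.5569.
2% settling time T_s ≈ 4/(ζω_n) = 4/3.5 = 1.14 s.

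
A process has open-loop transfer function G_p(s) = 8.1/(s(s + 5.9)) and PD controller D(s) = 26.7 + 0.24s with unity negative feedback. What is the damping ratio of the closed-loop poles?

ζ = 0.267

Forward path: (26.7 + 0.24s)·8.1/(s(s+5.9)). The closed-loop characteristic equation is s² + (5.9 + 8.1·0.24)s + 8.1·26.7 = 0.
That is s² + 7.844s + 216.3 = 0, so ω_n = 14.71 rad/s and ζ = 7.844/(2·14.71) = 0.2667.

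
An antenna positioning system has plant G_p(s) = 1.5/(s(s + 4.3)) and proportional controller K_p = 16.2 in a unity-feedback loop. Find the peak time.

T_p = 0.708 s

The closed-loop denominator s² + 4.3s + 24.3 gives ω_n = √24.3 = 4.93 and ζ = 4.3/(2ω_n) = 0.4361.
Damped frequency ω_d = ω_n√(1−ζ²) = 4.436 rad/s, so peak time T_p = π/ω_d = 0.708 s.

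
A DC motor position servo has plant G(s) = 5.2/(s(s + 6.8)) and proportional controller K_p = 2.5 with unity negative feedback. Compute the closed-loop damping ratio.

The closed-loop denominator is s(s+6.8) + 2.5·5.2 = s² + 6.8s + 13.
Matching s² + 2ζω_n s + ω_n²: ω_n = √13 = 3.606 rad/s and 2ζω_n = 6.8, so ζ = 6.8/(2·3.606) = 0.943.

ζ = 0.943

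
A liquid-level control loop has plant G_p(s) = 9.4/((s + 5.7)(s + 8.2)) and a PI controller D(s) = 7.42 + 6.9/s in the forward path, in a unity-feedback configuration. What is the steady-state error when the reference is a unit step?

The open loop D(s)G_p(s) has a pole at the origin (type 1), so the static position error constant is infinite and e_ss = 1/(1+∞) = 0.

0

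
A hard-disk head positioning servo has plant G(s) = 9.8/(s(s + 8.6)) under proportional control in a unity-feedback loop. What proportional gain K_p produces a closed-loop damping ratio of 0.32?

Closed-loop characteristic equation: s² + 8.6s + K_p·9.8 = 0.
So ω_n = √(9.8K_p) and 2ζω_n = 8.6, giving ζ = 8.6/(2√(9.8K_p)).
Setting ζ = 0.32: √(9.8K_p) = 8.6/(2·0.32) = 13.44, so K_p = 180.6/9.8 = 18.4.

K_p = 18.4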